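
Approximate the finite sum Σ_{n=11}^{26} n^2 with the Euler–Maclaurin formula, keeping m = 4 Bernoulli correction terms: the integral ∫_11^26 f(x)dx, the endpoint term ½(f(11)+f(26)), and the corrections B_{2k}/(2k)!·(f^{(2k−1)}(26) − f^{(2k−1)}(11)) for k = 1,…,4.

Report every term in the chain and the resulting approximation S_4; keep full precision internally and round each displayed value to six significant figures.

The integral term ∫_11^26 x^2 dx = 5415.00.
Endpoint term: (f(11) + f(26))/2 = (121.000 + 676.000)/2 = 398.500.
So far: 5813.50.
Order-1 term: 1/12 · (52.0000 − 22.0000) = 2.50000.
Partial sum through k=1: 5816.00.
Order-2 term: −1/720 · (0.00000 − 0.00000) = 0.00000.
Partial sum through k=2: 5816.00.
Order-3 term: 1/30240 · (0.00000 − 0.00000) = 0.00000.
Partial sum through k=3: 5816.00.
Order-4 term: −1/1209600 · (0.00000 − 0.00000) = 0.00000.

S_4 ≈ 5816.00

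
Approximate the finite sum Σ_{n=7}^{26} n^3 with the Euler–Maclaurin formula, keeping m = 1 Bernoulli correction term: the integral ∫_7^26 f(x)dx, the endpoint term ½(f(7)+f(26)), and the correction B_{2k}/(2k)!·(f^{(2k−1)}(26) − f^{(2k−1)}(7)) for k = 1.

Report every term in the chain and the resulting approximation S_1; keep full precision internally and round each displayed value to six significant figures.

∫_7^26 x^3 dx evaluates to 113644.
Boundary: ½(f(7) + f(26)) = ½(343.000 + 17576.0) = 8959.50.
So far: 122603.
Order-1 term: 1/12 · (2028.00 − 147.000) = 156.750.

S_1 ≈ 122760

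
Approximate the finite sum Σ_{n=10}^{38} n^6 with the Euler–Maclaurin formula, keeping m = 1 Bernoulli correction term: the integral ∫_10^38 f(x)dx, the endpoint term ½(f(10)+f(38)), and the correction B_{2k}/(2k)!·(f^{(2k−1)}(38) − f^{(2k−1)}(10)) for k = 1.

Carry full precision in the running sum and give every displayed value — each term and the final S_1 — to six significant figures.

S_1 ≈ 1.78892e+10

Integral: ∫_10^38 x^6 dx = 1.63437e+10.
Endpoint term: (f(10) + f(38))/2 = (1.00000e+06 + 3.01094e+09)/2 = 1.50597e+09.
So far: 1.78496e+10.
k=1: B_{2}/(2)! × [f^{(1)}(38) − f^{(1)}(10)] = 1/12 × (4.75411e+08 − 600000) = 3.95676e+07.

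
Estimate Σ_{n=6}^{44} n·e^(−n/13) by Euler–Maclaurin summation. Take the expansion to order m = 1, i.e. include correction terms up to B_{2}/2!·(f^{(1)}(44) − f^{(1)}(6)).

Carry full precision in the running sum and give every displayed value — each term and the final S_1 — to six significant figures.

Integral: ∫_6^44 x·e^(−x/13) dx = 130.574.
Endpoint term: (f(6) + f(44))/2 = (3.78188 + 1.49119)/2 = 2.63653.
Running total after boundary: 133.211.
Order-1 term: 1/12 · (-0.0808162 − 0.339399) = -0.0350180.

S_1 ≈ 133.176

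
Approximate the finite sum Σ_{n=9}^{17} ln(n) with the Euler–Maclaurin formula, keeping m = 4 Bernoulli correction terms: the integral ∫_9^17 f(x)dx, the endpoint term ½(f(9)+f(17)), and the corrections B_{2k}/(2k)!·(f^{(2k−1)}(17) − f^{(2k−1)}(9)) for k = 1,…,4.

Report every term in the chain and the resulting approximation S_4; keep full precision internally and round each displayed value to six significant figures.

∫_9^17 ln(x) dx evaluates to 20.3896.
Endpoint term: (f(9) + f(17))/2 = (2.19722 + 2.83321)/2 = 2.51522.
So far: 22.9048.
Correction k=1: B_{2}/2! · (f^{(1)}(17) − f^{(1)}(9)) = 1/12 · (0.0588235 − 0.111111) = -0.00435730.
Partial sum through k=1: 22.9005.
Correction k=2: B_{4}/4! · (f^{(3)}(17) − f^{(3)}(9)) = −1/720 · (0.000407083 − 0.00274348) = 3.24500e-06.
Partial sum through k=2: 22.9005.
Correction k=3: B_{6}/6! · (f^{(5)}(17) − f^{(5)}(9)) = 1/30240 · (1.69031e-05 − 0.000406442) = -1.28816e-08.
Partial sum through k=3: 22.9005.
Correction k=4: B_{8}/8! · (f^{(7)}(17) − f^{(7)}(9)) = −1/1209600 · (1.75465e-06 − 0.000150534) = 1.22999e-10.

S_4 ≈ 22.9005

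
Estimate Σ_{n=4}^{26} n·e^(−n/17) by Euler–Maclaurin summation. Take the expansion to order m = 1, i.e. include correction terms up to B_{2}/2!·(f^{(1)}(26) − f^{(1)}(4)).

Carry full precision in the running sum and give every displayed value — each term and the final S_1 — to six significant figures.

Integral: ∫_4^26 x·e^(−x/17) dx = 123.770.
Boundary: ½(f(4) + f(26)) = ½(3.16135 + 5.63324) = 4.39730.
Integral + boundary = 128.167.
k=1: B_{2}/(2)! × [f^{(1)}(26) − f^{(1)}(4)] = 1/12 × (-0.114704 − 0.604376) = -0.0599234.

S_1 ≈ 128.107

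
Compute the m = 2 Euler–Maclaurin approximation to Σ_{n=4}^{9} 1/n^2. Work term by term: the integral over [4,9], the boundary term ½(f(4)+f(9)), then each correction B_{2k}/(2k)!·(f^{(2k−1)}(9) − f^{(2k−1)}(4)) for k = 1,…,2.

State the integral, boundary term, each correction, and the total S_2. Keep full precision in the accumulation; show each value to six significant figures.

S_2 ≈ 0.178655

Integral: ∫_4^9 1/x^2 dx = 0.138889.
½[f(4) + f(9)] = ½[0.0625000 + 0.0123457] = 0.0374228.
Integral + boundary = 0.176312.
Order-1 term: 1/12 · (-0.00274348 − (-0.0312500)) = 0.00237554.
Partial sum through k=1: 0.178687.
Order-2 term: −1/720 · (-0.000406442 − (-0.0234375)) = -3.19876e-05.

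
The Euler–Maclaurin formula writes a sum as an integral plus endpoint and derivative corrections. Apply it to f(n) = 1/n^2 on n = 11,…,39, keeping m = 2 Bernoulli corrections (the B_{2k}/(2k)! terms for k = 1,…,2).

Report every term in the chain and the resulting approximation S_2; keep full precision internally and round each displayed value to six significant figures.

S_2 ≈ 0.0698512

Integral: ∫_11^39 1/x^2 dx = 0.0652681.
Boundary: ½(f(11) + f(39)) = ½(0.00826446 + 0.000657462) = 0.00446096.
So far: 0.0697290.
Order-1 term: 1/12 · (-3.37160e-05 − (-0.00150263)) = 0.000122409.
After k=1: 0.0698514.
Order-2 term: −1/720 · (-2.66004e-07 − (-0.000149021)) = -2.06604e-07.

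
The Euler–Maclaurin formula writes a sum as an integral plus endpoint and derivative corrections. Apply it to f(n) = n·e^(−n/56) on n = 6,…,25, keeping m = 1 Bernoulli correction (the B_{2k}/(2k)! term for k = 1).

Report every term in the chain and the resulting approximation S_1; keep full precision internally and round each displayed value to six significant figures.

The integral term ∫_6^25 x·e^(−x/56) dx = 216.606.
Endpoint term: (f(6) + f(25))/2 = (5.39038 + 15.9977)/2 = 10.6941.
So far: 227.300.
k=1: B_{2}/(2)! × [f^{(1)}(25) − f^{(1)}(6)] = 1/12 × (0.354236 − 0.802140) = -0.0373254.

S_1 ≈ 227.263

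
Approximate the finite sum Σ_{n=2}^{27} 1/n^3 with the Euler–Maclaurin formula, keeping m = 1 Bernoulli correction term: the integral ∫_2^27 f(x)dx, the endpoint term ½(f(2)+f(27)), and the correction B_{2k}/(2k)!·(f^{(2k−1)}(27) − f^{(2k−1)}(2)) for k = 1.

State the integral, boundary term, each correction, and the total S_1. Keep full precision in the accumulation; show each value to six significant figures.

S_1 ≈ 0.202464

∫_2^27 1/x^3 dx evaluates to 0.124314.
½[f(2) + f(27)] = ½[0.125000 + 5.08053e-05] = 0.0625254.
Running total after boundary: 0.186840.
Order-1 term: 1/12 · (-5.64503e-06 − (-0.187500)) = 0.0156245.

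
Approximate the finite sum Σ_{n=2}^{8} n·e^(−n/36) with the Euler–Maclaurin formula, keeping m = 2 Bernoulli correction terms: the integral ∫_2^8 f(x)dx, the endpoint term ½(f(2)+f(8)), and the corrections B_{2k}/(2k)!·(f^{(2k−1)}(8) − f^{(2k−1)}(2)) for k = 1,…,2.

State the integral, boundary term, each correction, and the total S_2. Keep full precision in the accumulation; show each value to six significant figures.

∫_2^8 x·e^(−x/36) dx evaluates to 25.7045.
Endpoint term: (f(2) + f(8))/2 = (1.89192 + 6.40590)/2 = 4.14891.
Integral + boundary = 29.8534.
k=1: B_{2}/(2)! × [f^{(1)}(8) − f^{(1)}(2)] = 1/12 × (0.622796 − 0.893406) = -0.0225509.
Partial sum through k=1: 29.8309.
k=2: B_{4}/(4)! × [f^{(3)}(8) − f^{(3)}(2)] = −1/720 × (0.00171626 − 0.00214917) = 6.01267e-07.

S_2 ≈ 29.8309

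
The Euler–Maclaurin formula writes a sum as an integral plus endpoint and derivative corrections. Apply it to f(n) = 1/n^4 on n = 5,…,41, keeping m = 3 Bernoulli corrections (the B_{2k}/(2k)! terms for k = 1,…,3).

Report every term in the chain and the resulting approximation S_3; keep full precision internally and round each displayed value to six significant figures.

Integral: ∫_5^41 1/x^4 dx = 0.00266183.
Boundary: ½(f(5) + f(41)) = ½(0.00160000 + 3.53887e-07) = 0.000800177.
Running total after boundary: 0.00346201.
Order-1 term: 1/12 · (-3.45256e-08 − (-0.00128000)) = 0.000106664.
Running total after k=1: 0.00356867.
Order-2 term: −1/720 · (-6.16161e-10 − (-0.00153600)) = -2.13333e-06.
Running total after k=2: 0.00356654.
Order-3 term: 1/30240 · (-2.05265e-11 − (-0.00344064)) = 1.13778e-07.

S_3 ≈ 0.00356665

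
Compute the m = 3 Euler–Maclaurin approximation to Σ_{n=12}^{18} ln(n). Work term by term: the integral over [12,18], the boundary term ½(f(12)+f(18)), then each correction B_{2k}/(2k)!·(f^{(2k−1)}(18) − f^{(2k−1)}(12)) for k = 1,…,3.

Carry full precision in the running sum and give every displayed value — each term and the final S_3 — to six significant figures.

Integral: ∫_12^18 ln(x) dx = 16.2078.
Endpoint term: (f(12) + f(18))/2 = (2.48491 + 2.89037)/2 = 2.68764.
So far: 18.8955.
Order-1 term: 1/12 · (0.0555556 − 0.0833333) = -0.00231481.
Running total after k=1: 18.8931.
Order-2 term: −1/720 · (0.000342936 − 0.00115741) = 1.13121e-06.
Running total after k=2: 18.8931.
Order-3 term: 1/30240 · (1.27013e-05 − 9.64506e-05) = -2.76949e-09.

S_3 ≈ 18.8931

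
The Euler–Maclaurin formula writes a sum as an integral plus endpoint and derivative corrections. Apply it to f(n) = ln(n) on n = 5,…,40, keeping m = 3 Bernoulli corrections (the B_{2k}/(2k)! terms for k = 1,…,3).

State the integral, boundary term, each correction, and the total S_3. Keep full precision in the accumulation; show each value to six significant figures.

S_3 ≈ 107.143

∫_5^40 ln(x) dx evaluates to 104.508.
Boundary: ½(f(5) + f(40)) = ½(1.60944 + 3.68888) = 2.64916.
Integral + boundary = 107.157.
Correction k=1: B_{2}/2! · (f^{(1)}(40) − f^{(1)}(5)) = 1/12 · (0.0250000 − 0.200000) = -0.0145833.
Running total after k=1: 107.143.
Correction k=2: B_{4}/4! · (f^{(3)}(40) − f^{(3)}(5)) = −1/720 · (3.12500e-05 − 0.0160000) = 2.21788e-05.
Running total after k=2: 107.143.
Correction k=3: B_{6}/6! · (f^{(5)}(40) − f^{(5)}(5)) = 1/30240 · (2.34375e-07 − 0.00768000) = -2.53961e-07.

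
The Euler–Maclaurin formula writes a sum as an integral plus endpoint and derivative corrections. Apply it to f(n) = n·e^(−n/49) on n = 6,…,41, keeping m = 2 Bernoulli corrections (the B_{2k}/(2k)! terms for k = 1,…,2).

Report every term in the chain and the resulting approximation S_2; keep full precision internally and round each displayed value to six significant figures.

S_2 ≈ 485.808

∫_6^41 x·e^(−x/49) dx evaluates to 474.334.
½[f(6) + f(41)] = ½[5.30851 + 17.7580] = 11.5333.
Integral + boundary = 485.867.
Order-1 term: 1/12 · (0.0707139 − 0.776414) = -0.0588084.
Running total after k=1: 485.808.
Order-2 term: −1/720 · (0.000390237 − 0.00106036) = 9.30722e-07.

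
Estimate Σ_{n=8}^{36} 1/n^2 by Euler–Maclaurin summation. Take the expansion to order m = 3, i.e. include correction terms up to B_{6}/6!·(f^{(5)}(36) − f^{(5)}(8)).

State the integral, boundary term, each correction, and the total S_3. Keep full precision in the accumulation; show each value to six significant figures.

The integral term ∫_8^36 1/x^2 dx = 0.0972222.
Endpoint term: (f(8) + f(36))/2 = (0.0156250 + 0.000771605)/2 = 0.00819830.
Integral + boundary = 0.105421.
Correction k=1: B_{2}/2! · (f^{(1)}(36) − f^{(1)}(8)) = 1/12 · (-4.28669e-05 − (-0.00390625)) = 0.000321949.
Partial sum through k=1: 0.105742.
Correction k=2: B_{4}/4! · (f^{(3)}(36) − f^{(3)}(8)) = −1/720 · (-3.96916e-07 − (-0.000732422)) = -1.01670e-06.
Partial sum through k=2: 0.105741.
Correction k=3: B_{6}/6! · (f^{(5)}(36) − f^{(5)}(8)) = 1/30240 · (-9.18787e-09 − (-0.000343323)) = 1.13530e-08.

S_3 ≈ 0.105741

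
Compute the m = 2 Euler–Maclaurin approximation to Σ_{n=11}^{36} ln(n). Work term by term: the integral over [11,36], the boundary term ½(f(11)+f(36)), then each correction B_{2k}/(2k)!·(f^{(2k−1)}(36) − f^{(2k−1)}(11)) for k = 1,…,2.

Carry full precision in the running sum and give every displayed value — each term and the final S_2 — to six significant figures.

S_2 ≈ 80.6153

Integral: ∫_11^36 ln(x) dx = 77.6298.
½[f(11) + f(36)] = ½[2.39790 + 3.58352] = 2.99071.
So far: 80.6205.
k=1: B_{2}/(2)! × [f^{(1)}(36) − f^{(1)}(11)] = 1/12 × (0.0277778 − 0.0909091) = -0.00526094.
After k=1: 80.6153.
k=2: B_{4}/(4)! × [f^{(3)}(36) − f^{(3)}(11)] = −1/720 × (4.28669e-05 − 0.00150263) = 2.02745e-06.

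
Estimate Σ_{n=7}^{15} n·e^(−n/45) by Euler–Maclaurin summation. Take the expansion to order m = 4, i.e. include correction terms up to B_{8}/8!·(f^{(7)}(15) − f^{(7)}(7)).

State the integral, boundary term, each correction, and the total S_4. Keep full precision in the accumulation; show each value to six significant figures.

S_4 ≈ 76.6133

∫_7^15 x·e^(−x/45) dx evaluates to 68.2639.
Endpoint term: (f(7) + f(15))/2 = (5.99158 + 10.7480)/2 = 8.36977.
Running total after boundary: 76.6337.
Order-1 term: 1/12 · (0.477688 − 0.722793) = -0.0204255.
Running total after k=1: 76.6133.
Order-2 term: −1/720 · (0.000943580 − 0.00120231) = 3.59343e-07.
Running total after k=2: 76.6133.
Order-3 term: 1/30240 · (8.15440e-07 − 1.01120e-06) = -6.47355e-12.
Running total after k=3: 76.6133.
Order-4 term: −1/1209600 · (5.75266e-10 − 7.05515e-10) = 1.07679e-16.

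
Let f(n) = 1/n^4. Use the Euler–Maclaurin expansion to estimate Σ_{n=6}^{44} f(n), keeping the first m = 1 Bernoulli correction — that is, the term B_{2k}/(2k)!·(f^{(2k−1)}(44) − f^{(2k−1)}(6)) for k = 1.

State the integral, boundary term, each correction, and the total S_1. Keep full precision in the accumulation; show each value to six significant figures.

∫_6^44 1/x^4 dx evaluates to 0.00153930.
Boundary: ½(f(6) + f(44)) = ½(0.000771605 + 2.66802e-07) = 0.000385936.
So far: 0.00192523.
Order-1 term: 1/12 · (-2.42547e-08 − (-0.000514403)) = 4.28649e-05.

S_1 ≈ 0.00196810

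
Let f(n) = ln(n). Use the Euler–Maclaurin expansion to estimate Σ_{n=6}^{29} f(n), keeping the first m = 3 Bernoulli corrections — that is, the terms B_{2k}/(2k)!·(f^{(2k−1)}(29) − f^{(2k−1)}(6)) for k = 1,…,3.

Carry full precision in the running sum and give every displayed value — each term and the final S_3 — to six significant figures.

S_3 ≈ 66.4695

The integral term ∫_6^29 ln(x) dx = 63.9010.
Boundary: ½(f(6) + f(29)) = ½(1.79176 + 3.36730) = 2.57953.
So far: 66.4805.
Order-1 term: 1/12 · (0.0344828 − 0.166667) = -0.0110153.
After k=1: 66.4695.
Order-2 term: −1/720 · (8.20042e-05 − 0.00925926) = 1.27462e-05.
After k=2: 66.4695.
Order-3 term: 1/30240 · (1.17010e-06 − 0.00308642) = -1.02025e-07.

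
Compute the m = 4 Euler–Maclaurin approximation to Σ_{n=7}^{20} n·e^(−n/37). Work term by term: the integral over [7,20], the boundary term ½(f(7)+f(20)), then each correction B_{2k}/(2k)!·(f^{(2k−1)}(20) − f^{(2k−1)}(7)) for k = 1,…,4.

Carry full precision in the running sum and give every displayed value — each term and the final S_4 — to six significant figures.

S_4 ≈ 127.717

∫_7^20 x·e^(−x/37) dx evaluates to 119.030.
½[f(7) + f(20)] = ½[5.79341 + 11.6487] = 8.72104.
Running total after boundary: 127.751.
Correction k=1: B_{2}/2! · (f^{(1)}(20) − f^{(1)}(7)) = 1/12 · (0.267605 − 0.671051) = -0.0336206.
Running total after k=1: 127.717.
Correction k=2: B_{4}/4! · (f^{(3)}(20) − f^{(3)}(7)) = −1/720 · (0.00104636 − 0.00169928) = 9.06826e-07.
Running total after k=2: 127.717.
Correction k=3: B_{6}/6! · (f^{(5)}(20) − f^{(5)}(7)) = 1/30240 · (1.38587e-06 − 2.12446e-06) = -2.44242e-11.
Running total after k=3: 127.717.
Correction k=4: B_{8}/8! · (f^{(7)}(20) − f^{(7)}(7)) = −1/1209600 · (1.46633e-09 − 2.19697e-09) = 6.04036e-16.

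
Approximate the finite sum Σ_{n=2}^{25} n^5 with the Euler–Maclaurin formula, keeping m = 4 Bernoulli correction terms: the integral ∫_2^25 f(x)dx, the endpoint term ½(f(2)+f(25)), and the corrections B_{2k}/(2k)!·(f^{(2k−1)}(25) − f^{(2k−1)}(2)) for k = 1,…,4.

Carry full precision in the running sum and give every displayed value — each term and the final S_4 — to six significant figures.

S_4 ≈ 4.57356e+07

The integral term ∫_2^25 x^5 dx = 4.06901e+07.
½[f(2) + f(25)] = ½[32.0000 + 9.76562e+06] = 4.88283e+06.
Integral + boundary = 4.55729e+07.
Order-1 term: 1/12 · (1.95312e+06 − 80.0000) = 162754.
Running total after k=1: 4.57357e+07.
Order-2 term: −1/720 · (37500.0 − 240.000) = -51.7500.
Running total after k=2: 4.57356e+07.
Order-3 term: 1/30240 · (120.000 − 120.000) = 0.00000.
Running total after k=3: 4.57356e+07.
Order-4 term: −1/1209600 · (0.00000 − 0.00000) = 0.00000.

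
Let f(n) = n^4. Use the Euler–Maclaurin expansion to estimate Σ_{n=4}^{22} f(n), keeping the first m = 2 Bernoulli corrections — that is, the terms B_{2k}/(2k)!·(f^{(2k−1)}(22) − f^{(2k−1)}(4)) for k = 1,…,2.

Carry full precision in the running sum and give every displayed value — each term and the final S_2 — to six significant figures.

The integral term ∫_4^22 x^4 dx = 1.03052e+06.
Boundary: ½(f(4) + f(22)) = ½(256.000 + 234256) = 117256.
Integral + boundary = 1.14778e+06.
k=1: B_{2}/(2)! × [f^{(1)}(22) − f^{(1)}(4)] = 1/12 × (42592.0 − 256.000) = 3528.00.
After k=1: 1.15131e+06.
k=2: B_{4}/(4)! × [f^{(3)}(22) − f^{(3)}(4)] = −1/720 × (528.000 − 96.0000) = -0.600000.

S_2 ≈ 1.15130e+06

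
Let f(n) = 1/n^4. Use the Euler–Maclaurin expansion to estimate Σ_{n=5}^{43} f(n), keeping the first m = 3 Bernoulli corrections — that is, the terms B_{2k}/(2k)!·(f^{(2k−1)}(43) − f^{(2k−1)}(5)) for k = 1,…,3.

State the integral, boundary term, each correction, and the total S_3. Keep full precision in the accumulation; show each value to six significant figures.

S_3 ≈ 0.00356727

Integral: ∫_5^43 1/x^4 dx = 0.00266247.
½[f(5) + f(43)] = ½[0.00160000 + 2.92500e-07] = 0.000800146.
So far: 0.00346262.
Order-1 term: 1/12 · (-2.72093e-08 − (-0.00128000)) = 0.000106664.
Running total after k=1: 0.00356928.
Order-2 term: −1/720 · (-4.41471e-10 − (-0.00153600)) = -2.13333e-06.
Running total after k=2: 0.00356715.
Order-3 term: 1/30240 · (-1.33707e-11 − (-0.00344064)) = 1.13778e-07.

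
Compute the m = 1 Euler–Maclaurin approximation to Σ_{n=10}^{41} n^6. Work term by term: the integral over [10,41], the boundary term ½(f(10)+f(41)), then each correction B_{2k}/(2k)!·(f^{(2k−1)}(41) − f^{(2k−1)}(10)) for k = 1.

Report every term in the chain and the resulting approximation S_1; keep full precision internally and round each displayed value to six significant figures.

Integral: ∫_10^41 x^6 dx = 2.78206e+10.
Boundary: ½(f(10) + f(41)) = ½(1.00000e+06 + 4.75010e+09) = 2.37555e+09.
Integral + boundary = 3.01962e+10.
Order-1 term: 1/12 · (6.95137e+08 − 600000) = 5.78781e+07.

S_1 ≈ 3.02540e+10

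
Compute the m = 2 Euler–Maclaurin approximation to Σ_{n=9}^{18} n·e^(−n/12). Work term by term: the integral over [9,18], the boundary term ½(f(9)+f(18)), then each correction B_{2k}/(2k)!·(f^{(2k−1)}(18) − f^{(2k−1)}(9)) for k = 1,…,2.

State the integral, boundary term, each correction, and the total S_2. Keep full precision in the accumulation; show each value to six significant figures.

Integral: ∫_9^18 x·e^(−x/12) dx = 38.7095.
Endpoint term: (f(9) + f(18))/2 = (4.25130 + 4.01634)/2 = 4.13382.
Running total after boundary: 42.8433.
Correction k=1: B_{2}/2! · (f^{(1)}(18) − f^{(1)}(9)) = 1/12 · (-0.111565 − 0.118092) = -0.0191381.
After k=1: 42.8242.
Correction k=2: B_{4}/4! · (f^{(3)}(18) − f^{(3)}(9)) = −1/720 · (0.00232427 − 0.00738073) = 7.02285e-06.

S_2 ≈ 42.8242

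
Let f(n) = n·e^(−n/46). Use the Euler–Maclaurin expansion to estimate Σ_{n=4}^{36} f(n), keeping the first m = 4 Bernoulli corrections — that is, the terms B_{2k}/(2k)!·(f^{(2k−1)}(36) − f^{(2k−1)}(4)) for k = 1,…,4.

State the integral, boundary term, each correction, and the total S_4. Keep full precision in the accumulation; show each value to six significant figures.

S_4 ≈ 393.848

Integral: ∫_4^36 x·e^(−x/46) dx = 383.846.
Endpoint term: (f(4) + f(36))/2 = (3.66687 + 16.4596)/2 = 10.0632.
Running total after boundary: 393.910.
k=1: B_{2}/(2)! × [f^{(1)}(36) − f^{(1)}(4)] = 1/12 × (0.0993939 − 0.837002) = -0.0614674.
After k=1: 393.848.
k=2: B_{4}/(4)! × [f^{(3)}(36) − f^{(3)}(4)] = −1/720 × (0.000479120 − 0.00126202) = 1.08736e-06.
After k=2: 393.848.
k=3: B_{6}/(6)! × [f^{(5)}(36) − f^{(5)}(4)] = 1/30240 × (4.30655e-07 − 1.00590e-06) = -1.90226e-11.
After k=3: 393.848.
k=4: B_{8}/(8)! × [f^{(7)}(36) − f^{(7)}(4)] = −1/1209600 × (3.00040e-10 − 6.68894e-10) = 3.04939e-16.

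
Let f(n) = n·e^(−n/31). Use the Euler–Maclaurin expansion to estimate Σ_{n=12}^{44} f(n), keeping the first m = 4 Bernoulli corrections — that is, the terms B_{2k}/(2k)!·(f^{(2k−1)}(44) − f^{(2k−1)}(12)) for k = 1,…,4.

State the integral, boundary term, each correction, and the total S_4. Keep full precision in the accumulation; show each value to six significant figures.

S_4 ≈ 352.145

Integral: ∫_12^44 x·e^(−x/31) dx = 342.793.
Endpoint term: (f(12) + f(44))/2 = (8.14830 + 10.6423)/2 = 9.39529.
Running total after boundary: 352.188.
Order-1 term: 1/12 · (-0.101429 − 0.416177) = -0.0431339.
Running total after k=1: 352.145.
Order-2 term: −1/720 · (0.000397826 − 0.00184623) = 2.01167e-06.
Running total after k=2: 352.145.
Order-3 term: 1/30240 · (9.37770e-07 − 3.39167e-06) = -8.11475e-11.
Running total after k=3: 352.145.
Order-4 term: −1/1209600 · (1.52088e-09 − 5.05950e-09) = 2.92545e-15.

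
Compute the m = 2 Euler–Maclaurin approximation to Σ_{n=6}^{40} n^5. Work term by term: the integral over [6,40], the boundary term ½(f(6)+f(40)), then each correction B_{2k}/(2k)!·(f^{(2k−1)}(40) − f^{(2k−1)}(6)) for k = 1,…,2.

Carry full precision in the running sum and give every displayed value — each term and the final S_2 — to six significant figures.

The integral term ∫_6^40 x^5 dx = 6.82659e+08.
½[f(6) + f(40)] = ½[7776.00 + 1.02400e+08] = 5.12039e+07.
So far: 7.33863e+08.
k=1: B_{2}/(2)! × [f^{(1)}(40) − f^{(1)}(6)] = 1/12 × (1.28000e+07 − 6480.00) = 1.06613e+06.
Running total after k=1: 7.34929e+08.
k=2: B_{4}/(4)! × [f^{(3)}(40) − f^{(3)}(6)] = −1/720 × (96000.0 − 2160.00) = -130.333.

S_2 ≈ 7.34929e+08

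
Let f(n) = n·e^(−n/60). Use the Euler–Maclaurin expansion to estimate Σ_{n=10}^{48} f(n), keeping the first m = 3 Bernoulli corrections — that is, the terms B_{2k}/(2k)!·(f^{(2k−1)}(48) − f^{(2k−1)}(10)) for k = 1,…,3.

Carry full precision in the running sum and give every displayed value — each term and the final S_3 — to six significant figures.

S_3 ≈ 658.537

∫_10^48 x·e^(−x/60) dx evaluates to 643.572.
½[f(10) + f(48)] = ½[8.46482 + 21.5678] = 15.0163.
Running total after boundary: 658.588.
k=1: B_{2}/(2)! × [f^{(1)}(48) − f^{(1)}(10)] = 1/12 × (0.0898658 − 0.705401) = -0.0512946.
Partial sum through k=1: 658.537.
k=2: B_{4}/(4)! × [f^{(3)}(48) − f^{(3)}(10)] = −1/720 × (0.000274590 − 0.000666212) = 5.43920e-07.
Partial sum through k=2: 658.537.
k=3: B_{6}/(6)! × [f^{(5)}(48) − f^{(5)}(10)] = 1/30240 × (1.45616e-07 − 3.15689e-07) = -5.62411e-12.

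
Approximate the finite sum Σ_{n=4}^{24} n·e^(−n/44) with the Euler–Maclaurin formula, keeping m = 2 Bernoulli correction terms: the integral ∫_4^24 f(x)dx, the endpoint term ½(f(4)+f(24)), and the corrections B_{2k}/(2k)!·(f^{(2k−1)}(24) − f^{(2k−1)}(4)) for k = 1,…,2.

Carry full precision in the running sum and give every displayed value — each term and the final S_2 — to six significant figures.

Integral: ∫_4^24 x·e^(−x/44) dx = 194.371.
Endpoint term: (f(4) + f(24))/2 = (3.65240 + 13.9099)/2 = 8.78114.
Running total after boundary: 203.152.
k=1: B_{2}/(2)! × [f^{(1)}(24) − f^{(1)}(4)] = 1/12 × (0.263445 − 0.830092) = -0.0472206.
After k=1: 203.104.
k=2: B_{4}/(4)! × [f^{(3)}(24) − f^{(3)}(4)] = −1/720 × (0.000734815 − 0.00137205) = 8.85052e-07.

S_2 ≈ 203.104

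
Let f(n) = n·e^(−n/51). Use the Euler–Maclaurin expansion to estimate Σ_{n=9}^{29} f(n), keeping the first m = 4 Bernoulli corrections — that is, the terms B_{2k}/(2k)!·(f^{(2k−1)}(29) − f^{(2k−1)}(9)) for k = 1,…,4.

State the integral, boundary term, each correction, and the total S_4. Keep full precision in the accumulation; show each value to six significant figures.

∫_9^29 x·e^(−x/51) dx evaluates to 254.451.
Endpoint term: (f(9) + f(29))/2 = (7.54401 + 16.4228)/2 = 11.9834.
Running total after boundary: 266.434.
Order-1 term: 1/12 · (0.244287 − 0.690302) = -0.0371679.
After k=1: 266.397.
Order-2 term: −1/720 · (0.000529370 − 0.000909938) = 5.28566e-07.
After k=2: 266.397.
Order-3 term: 1/30240 · (3.70942e-07 − 5.97646e-07) = -7.49683e-12.
After k=3: 266.397.
Order-4 term: −1/1209600 · (2.06981e-10 − 3.25048e-10) = 9.76083e-17.

S_4 ≈ 266.397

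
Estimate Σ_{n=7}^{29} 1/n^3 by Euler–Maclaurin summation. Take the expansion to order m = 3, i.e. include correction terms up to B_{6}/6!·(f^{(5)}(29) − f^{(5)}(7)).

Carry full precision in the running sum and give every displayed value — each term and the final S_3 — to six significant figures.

Integral: ∫_7^29 1/x^3 dx = 0.00960955.
Boundary: ½(f(7) + f(29)) = ½(0.00291545 + 4.10021e-05) = 0.00147823.
Integral + boundary = 0.0110878.
k=1: B_{2}/(2)! × [f^{(1)}(29) − f^{(1)}(7)] = 1/12 × (-4.24160e-06 − (-0.00124948)) = 0.000103770.
After k=1: 0.0111915.
k=2: B_{4}/(4)! × [f^{(3)}(29) − f^{(3)}(7)] = −1/720 × (-1.00870e-07 − (-0.000509992)) = -7.08182e-07.
After k=2: 0.0111908.
k=3: B_{6}/(6)! × [f^{(5)}(29) − f^{(5)}(7)] = 1/30240 × (-5.03752e-09 − (-0.000437136)) = 1.44554e-08.

S_3 ≈ 0.0111909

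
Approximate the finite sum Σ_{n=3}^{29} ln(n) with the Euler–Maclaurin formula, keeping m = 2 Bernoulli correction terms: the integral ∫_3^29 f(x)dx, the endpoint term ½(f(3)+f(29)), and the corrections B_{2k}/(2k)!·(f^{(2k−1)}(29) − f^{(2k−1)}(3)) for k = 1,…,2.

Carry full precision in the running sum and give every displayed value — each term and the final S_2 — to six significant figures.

S_2 ≈ 70.5639

The integral term ∫_3^29 ln(x) dx = 68.3557.
Endpoint term: (f(3) + f(29))/2 = (1.09861 + 3.36730)/2 = 2.23295.
Integral + boundary = 70.5887.
k=1: B_{2}/(2)! × [f^{(1)}(29) − f^{(1)}(3)] = 1/12 × (0.0344828 − 0.333333) = -0.0249042.
After k=1: 70.5638.
k=2: B_{4}/(4)! × [f^{(3)}(29) − f^{(3)}(3)] = −1/720 × (8.20042e-05 − 0.0740741) = 0.000102767.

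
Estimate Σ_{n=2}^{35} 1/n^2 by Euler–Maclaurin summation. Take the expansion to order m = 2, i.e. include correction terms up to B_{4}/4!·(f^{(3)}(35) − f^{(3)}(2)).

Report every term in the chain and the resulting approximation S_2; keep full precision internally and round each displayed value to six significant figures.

S_2 ≈ 0.616625

∫_2^35 1/x^2 dx evaluates to 0.471429.
Boundary: ½(f(2) + f(35)) = ½(0.250000 + 0.000816327) = 0.125408.
Integral + boundary = 0.596837.
Correction k=1: B_{2}/2! · (f^{(1)}(35) − f^{(1)}(2)) = 1/12 · (-4.66472e-05 − (-0.250000)) = 0.0208294.
Running total after k=1: 0.617666.
Correction k=2: B_{4}/4! · (f^{(3)}(35) − f^{(3)}(2)) = −1/720 · (-4.56952e-07 − (-0.750000)) = -0.00104167.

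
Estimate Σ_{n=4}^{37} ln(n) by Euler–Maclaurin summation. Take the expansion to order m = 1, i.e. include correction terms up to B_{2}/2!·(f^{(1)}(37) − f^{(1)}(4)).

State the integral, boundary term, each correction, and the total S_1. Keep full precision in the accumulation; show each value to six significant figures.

S_1 ≈ 97.5388

∫_4^37 ln(x) dx evaluates to 95.0588.
Boundary: ½(f(4) + f(37)) = ½(1.38629 + 3.61092) = 2.49861.
Running total after boundary: 97.5574.
Correction k=1: B_{2}/2! · (f^{(1)}(37) − f^{(1)}(4)) = 1/12 · (0.0270270 − 0.250000) = -0.0185811.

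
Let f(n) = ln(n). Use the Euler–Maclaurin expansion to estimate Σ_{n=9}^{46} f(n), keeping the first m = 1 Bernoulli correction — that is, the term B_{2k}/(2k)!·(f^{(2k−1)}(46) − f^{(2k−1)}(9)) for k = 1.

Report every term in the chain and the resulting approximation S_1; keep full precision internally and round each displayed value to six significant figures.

S_1 ≈ 122.348

The integral term ∫_9^46 ln(x) dx = 119.342.
Endpoint term: (f(9) + f(46))/2 = (2.19722 + 3.82864)/2 = 3.01293.
So far: 122.355.
Correction k=1: B_{2}/2! · (f^{(1)}(46) − f^{(1)}(9)) = 1/12 · (0.0217391 − 0.111111) = -0.00744767.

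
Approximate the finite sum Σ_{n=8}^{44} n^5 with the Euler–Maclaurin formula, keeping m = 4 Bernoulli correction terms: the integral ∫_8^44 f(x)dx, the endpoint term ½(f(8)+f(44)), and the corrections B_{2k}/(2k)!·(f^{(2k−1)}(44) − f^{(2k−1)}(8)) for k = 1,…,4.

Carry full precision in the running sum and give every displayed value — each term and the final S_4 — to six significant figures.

S_4 ≈ 1.29338e+09

Integral: ∫_8^44 x^5 dx = 1.20934e+09.
Boundary: ½(f(8) + f(44)) = ½(32768.0 + 1.64916e+08) = 8.24745e+07.
So far: 1.29182e+09.
Correction k=1: B_{2}/2! · (f^{(1)}(44) − f^{(1)}(8)) = 1/12 · (1.87405e+07 − 20480.0) = 1.56000e+06.
After k=1: 1.29338e+09.
Correction k=2: B_{4}/4! · (f^{(3)}(44) − f^{(3)}(8)) = −1/720 · (116160 − 3840.00) = -156.000.
After k=2: 1.29338e+09.
Correction k=3: B_{6}/6! · (f^{(5)}(44) − f^{(5)}(8)) = 1/30240 · (120.000 − 120.000) = 0.00000.
After k=3: 1.29338e+09.
Correction k=4: B_{8}/8! · (f^{(7)}(44) − f^{(7)}(8)) = −1/1209600 · (0.00000 − 0.00000) = 0.00000.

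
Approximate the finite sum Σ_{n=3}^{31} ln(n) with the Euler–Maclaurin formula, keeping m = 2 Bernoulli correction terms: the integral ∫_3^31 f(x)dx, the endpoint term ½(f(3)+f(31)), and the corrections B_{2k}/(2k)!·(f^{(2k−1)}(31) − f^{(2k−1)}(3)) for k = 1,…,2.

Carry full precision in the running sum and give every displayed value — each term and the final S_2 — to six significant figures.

Integral: ∫_3^31 ln(x) dx = 75.1578.
½[f(3) + f(31)] = ½[1.09861 + 3.43399] = 2.26630.
Integral + boundary = 77.4241.
k=1: B_{2}/(2)! × [f^{(1)}(31) − f^{(1)}(3)] = 1/12 × (0.0322581 − 0.333333) = -0.0250896.
After k=1: 77.3990.
k=2: B_{4}/(4)! × [f^{(3)}(31) − f^{(3)}(3)] = −1/720 × (6.71344e-05 − 0.0740741) = 0.000102787.

S_2 ≈ 77.3991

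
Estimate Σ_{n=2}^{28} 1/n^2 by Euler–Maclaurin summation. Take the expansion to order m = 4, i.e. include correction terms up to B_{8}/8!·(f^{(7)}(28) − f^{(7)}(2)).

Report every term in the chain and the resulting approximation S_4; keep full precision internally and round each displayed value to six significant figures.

∫_2^28 1/x^2 dx evaluates to 0.464286.
½[f(2) + f(28)] = ½[0.250000 + 0.00127551] = 0.125638.
So far: 0.589923.
Order-1 term: 1/12 · (-9.11079e-05 − (-0.250000)) = 0.0208257.
Running total after k=1: 0.610749.
Order-2 term: −1/720 · (-1.39451e-06 − (-0.750000)) = -0.00104166.
Running total after k=2: 0.609708.
Order-3 term: 1/30240 · (-5.33613e-08 − (-5.62500)) = 0.000186012.
Running total after k=3: 0.609894.
Order-4 term: −1/1209600 · (-3.81152e-09 − (-78.7500)) = -6.51042e-05.

S_4 ≈ 0.609828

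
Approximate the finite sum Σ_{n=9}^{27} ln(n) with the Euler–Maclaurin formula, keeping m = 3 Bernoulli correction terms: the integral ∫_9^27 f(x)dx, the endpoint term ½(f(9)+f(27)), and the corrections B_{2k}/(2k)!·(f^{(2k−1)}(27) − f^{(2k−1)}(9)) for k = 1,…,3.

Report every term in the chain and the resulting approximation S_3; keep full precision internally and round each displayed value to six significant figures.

Integral: ∫_9^27 ln(x) dx = 51.2126.
Boundary: ½(f(9) + f(27)) = ½(2.19722 + 3.29584) = 2.74653.
Running total after boundary: 53.9591.
Order-1 term: 1/12 · (0.0370370 − 0.111111) = -0.00617284.
Partial sum through k=1: 53.9529.
Order-2 term: −1/720 · (0.000101611 − 0.00274348) = 3.66927e-06.
Partial sum through k=2: 53.9529.
Order-3 term: 1/30240 · (1.67260e-06 − 0.000406442) = -1.33852e-08.

S_3 ≈ 53.9529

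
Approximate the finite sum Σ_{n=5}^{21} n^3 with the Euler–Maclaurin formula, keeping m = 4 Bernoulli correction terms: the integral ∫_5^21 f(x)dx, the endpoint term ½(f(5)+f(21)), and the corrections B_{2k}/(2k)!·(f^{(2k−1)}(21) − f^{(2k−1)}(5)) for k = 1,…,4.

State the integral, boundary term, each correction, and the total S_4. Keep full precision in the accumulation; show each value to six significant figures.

∫_5^21 x^3 dx evaluates to 48464.0.
Endpoint term: (f(5) + f(21))/2 = (125.000 + 9261.00)/2 = 4693.00.
So far: 53157.0.
Order-1 term: 1/12 · (1323.00 − 75.0000) = 104.000.
Partial sum through k=1: 53261.0.
Order-2 term: −1/720 · (6.00000 − 6.00000) = 0.00000.
Partial sum through k=2: 53261.0.
Order-3 term: 1/30240 · (0.00000 − 0.00000) = 0.00000.
Partial sum through k=3: 53261.0.
Order-4 term: −1/1209600 · (0.00000 − 0.00000) = 0.00000.

S_4 ≈ 53261.0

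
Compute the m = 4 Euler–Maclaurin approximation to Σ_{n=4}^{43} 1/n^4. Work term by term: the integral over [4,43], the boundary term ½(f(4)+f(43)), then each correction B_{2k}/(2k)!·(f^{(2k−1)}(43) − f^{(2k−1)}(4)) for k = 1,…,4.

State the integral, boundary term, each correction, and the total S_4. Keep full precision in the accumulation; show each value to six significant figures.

S_4 ≈ 0.00747349

∫_4^43 1/x^4 dx evaluates to 0.00520414.
Boundary: ½(f(4) + f(43)) = ½(0.00390625 + 2.92500e-07) = 0.00195327.
Running total after boundary: 0.00715741.
k=1: B_{2}/(2)! × [f^{(1)}(43) − f^{(1)}(4)] = 1/12 × (-2.72093e-08 − (-0.00390625)) = 0.000325519.
Running total after k=1: 0.00748293.
k=2: B_{4}/(4)! × [f^{(3)}(43) − f^{(3)}(4)] = −1/720 × (-4.41471e-10 − (-0.00732422)) = -1.01725e-05.
Running total after k=2: 0.00747276.
k=3: B_{6}/(6)! × [f^{(5)}(43) − f^{(5)}(4)] = 1/30240 × (-1.33707e-11 − (-0.0256348)) = 8.47711e-07.
Running total after k=3: 0.00747361.
k=4: B_{8}/(8)! × [f^{(7)}(43) − f^{(7)}(4)] = −1/1209600 × (-6.50817e-13 − (-0.144196)) = -1.19209e-07.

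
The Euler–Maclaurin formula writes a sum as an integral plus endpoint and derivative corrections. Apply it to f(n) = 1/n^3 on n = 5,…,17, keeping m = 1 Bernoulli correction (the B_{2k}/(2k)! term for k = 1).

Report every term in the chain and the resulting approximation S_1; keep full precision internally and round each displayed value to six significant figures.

∫_5^17 1/x^3 dx evaluates to 0.0182699.
½[f(5) + f(17)] = ½[0.00800000 + 0.000203542] = 0.00410177.
So far: 0.0223717.
k=1: B_{2}/(2)! × [f^{(1)}(17) − f^{(1)}(5)] = 1/12 × (-3.59191e-05 − (-0.00480000)) = 0.000397007.

S_1 ≈ 0.0227687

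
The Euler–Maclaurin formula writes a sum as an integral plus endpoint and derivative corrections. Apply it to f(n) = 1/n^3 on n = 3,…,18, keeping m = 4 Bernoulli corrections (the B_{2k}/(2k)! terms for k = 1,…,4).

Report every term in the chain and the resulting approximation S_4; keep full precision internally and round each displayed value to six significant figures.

S_4 ≈ 0.0755965

∫_3^18 1/x^3 dx evaluates to 0.0540123.
Endpoint term: (f(3) + f(18))/2 = (0.0370370 + 0.000171468)/2 = 0.0186043.
So far: 0.0726166.
k=1: B_{2}/(2)! × [f^{(1)}(18) − f^{(1)}(3)] = 1/12 × (-2.85780e-05 − (-0.0370370)) = 0.00308404.
After k=1: 0.0757006.
k=2: B_{4}/(4)! × [f^{(3)}(18) − f^{(3)}(3)] = −1/720 × (-1.76407e-06 − (-0.0823045)) = -0.000114309.
After k=2: 0.0755863.
k=3: B_{6}/(6)! × [f^{(5)}(18) − f^{(5)}(3)] = 1/30240 × (-2.28676e-07 − (-0.384088)) = 1.27013e-05.
After k=3: 0.0755990.
k=4: B_{8}/(8)! × [f^{(7)}(18) − f^{(7)}(3)] = −1/1209600 × (-5.08169e-08 − (-3.07270)) = -2.54026e-06.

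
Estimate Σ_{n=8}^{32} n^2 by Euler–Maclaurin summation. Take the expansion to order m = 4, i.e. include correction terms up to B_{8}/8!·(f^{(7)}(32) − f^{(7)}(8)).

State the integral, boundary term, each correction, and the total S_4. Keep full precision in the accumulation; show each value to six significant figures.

Integral: ∫_8^32 x^2 dx = 10752.0.
Boundary: ½(f(8) + f(32)) = ½(64.0000 + 1024.00) = 544.000.
Integral + boundary = 11296.0.
k=1: B_{2}/(2)! × [f^{(1)}(32) − f^{(1)}(8)] = 1/12 × (64.0000 − 16.0000) = 4.00000.
Running total after k=1: 11300.0.
k=2: B_{4}/(4)! × [f^{(3)}(32) − f^{(3)}(8)] = −1/720 × (0.00000 − 0.00000) = 0.00000.
Running total after k=2: 11300.0.
k=3: B_{6}/(6)! × [f^{(5)}(32) − f^{(5)}(8)] = 1/30240 × (0.00000 − 0.00000) = 0.00000.
Running total after k=3: 11300.0.
k=4: B_{8}/(8)! × [f^{(7)}(32) − f^{(7)}(8)] = −1/1209600 × (0.00000 − 0.00000) = 0.00000.

S_4 ≈ 11300.0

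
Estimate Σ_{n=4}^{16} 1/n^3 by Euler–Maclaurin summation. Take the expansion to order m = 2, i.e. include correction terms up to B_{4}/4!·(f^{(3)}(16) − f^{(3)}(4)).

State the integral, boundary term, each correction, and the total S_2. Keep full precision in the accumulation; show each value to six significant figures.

S_2 ≈ 0.0381839

The integral term ∫_4^16 1/x^3 dx = 0.0292969.
Boundary: ½(f(4) + f(16)) = ½(0.0156250 + 0.000244141) = 0.00793457.
So far: 0.0372314.
Correction k=1: B_{2}/2! · (f^{(1)}(16) − f^{(1)}(4)) = 1/12 · (-4.57764e-05 − (-0.0117188)) = 0.000972748.
Partial sum through k=1: 0.0382042.
Correction k=2: B_{4}/4! · (f^{(3)}(16) − f^{(3)}(4)) = −1/720 · (-3.57628e-06 − (-0.0146484)) = -2.03401e-05.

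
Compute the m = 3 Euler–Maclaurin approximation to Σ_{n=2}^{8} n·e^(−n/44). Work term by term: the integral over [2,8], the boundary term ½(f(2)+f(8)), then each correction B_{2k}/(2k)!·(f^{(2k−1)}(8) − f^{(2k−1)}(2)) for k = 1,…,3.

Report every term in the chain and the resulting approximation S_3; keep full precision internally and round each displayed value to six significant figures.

S_3 ≈ 30.7043

∫_2^8 x·e^(−x/44) dx evaluates to 26.4329.
½[f(2) + f(8)] = ½[1.91113 + 6.67002] = 4.29057.
Running total after boundary: 30.7235.
k=1: B_{2}/(2)! × [f^{(1)}(8) − f^{(1)}(2)] = 1/12 × (0.682161 − 0.912128) = -0.0191639.
After k=1: 30.7043.
k=2: B_{4}/(4)! × [f^{(3)}(8) − f^{(3)}(2)] = −1/720 × (0.00121367 − 0.00145829) = 3.39752e-07.
After k=2: 30.7043.
k=3: B_{6}/(6)! × [f^{(5)}(8) − f^{(5)}(2)] = 1/30240 × (1.07179e-06 − 1.26314e-06) = -6.32779e-12.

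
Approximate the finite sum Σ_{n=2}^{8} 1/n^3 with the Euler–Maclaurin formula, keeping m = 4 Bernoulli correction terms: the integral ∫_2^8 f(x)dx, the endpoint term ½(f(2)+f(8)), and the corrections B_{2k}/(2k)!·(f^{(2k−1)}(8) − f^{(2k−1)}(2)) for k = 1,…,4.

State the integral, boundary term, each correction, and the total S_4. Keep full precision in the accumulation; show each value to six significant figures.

Integral: ∫_2^8 1/x^3 dx = 0.117188.
½[f(2) + f(8)] = ½[0.125000 + 0.00195312] = 0.0634766.
Running total after boundary: 0.180664.
Order-1 term: 1/12 · (-0.000732422 − (-0.187500)) = 0.0155640.
Running total after k=1: 0.196228.
Order-2 term: −1/720 · (-0.000228882 − (-0.937500)) = -0.00130177.
Running total after k=2: 0.194926.
Order-3 term: 1/30240 · (-0.000150204 − (-9.84375)) = 0.000325516.
Running total after k=3: 0.195252.
Order-4 term: −1/1209600 · (-0.000168979 − (-177.188)) = -0.000146484.

S_4 ≈ 0.195105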